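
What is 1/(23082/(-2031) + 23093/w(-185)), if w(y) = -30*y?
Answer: -3757350/27067739 ≈ -0.13881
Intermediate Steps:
1/(23082/(-2031) + 23093/w(-185)) = 1/(23082/(-2031) + 23093/((-30*(-185)))) = 1/(23082*(-1/2031) + 23093/5550) = 1/(-7694/677 + 23093*(1/5550)) = 1/(-7694/677 + 23093/5550) = 1/(-27067739/3757350) = -3757350/27067739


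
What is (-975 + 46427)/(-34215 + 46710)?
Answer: 45452/12495 ≈ 3.6376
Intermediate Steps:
(-975 + 46427)/(-34215 + 46710) = 45452/12495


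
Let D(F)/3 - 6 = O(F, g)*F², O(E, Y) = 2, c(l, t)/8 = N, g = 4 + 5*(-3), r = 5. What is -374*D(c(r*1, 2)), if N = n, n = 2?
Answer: -581196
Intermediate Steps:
N = 2
g = -11 (g = 4 - 15 = -11)
c(l, t) = 16 (c(l, t) = 8*2 = 16)
D(F) = 18 + 6*F² (D(F) = 18 + 3*(2*F²) = 18 + 6*F²)
-374*D(c(r*1, 2)) = -374*(18 + 6*16²) = -374*(18 + 6*256) = -374*(18 + 1536) = -374*1554 = -581196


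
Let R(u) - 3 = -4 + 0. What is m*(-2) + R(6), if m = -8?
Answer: 15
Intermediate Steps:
R(u) = -1 (R(u) = 3 + (-4 + 0) = 3 - 4 = -1)
m*(-2) + R(6) = -8*(-2) - 1 = 16 - 1 = 15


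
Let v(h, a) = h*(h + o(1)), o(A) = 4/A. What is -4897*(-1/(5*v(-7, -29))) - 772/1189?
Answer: 5741473/124845 ≈ 45.989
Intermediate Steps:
v(h, a) = h*(4 + h) (v(h, a) = h*(h + 4/1) = h*(h + 4*1) = h*(h + 4) = h*(4 + h))
-4897*(-1/(5*v(-7, -29))) - 772/1189 = -4897*1/(35*(4 - 7)) - 772/1189 = -4897/(-7*(-3)*(-5)) - 772*1/1189 = -4897/(21*(-5)) - 772/1189 = -4897/(-105) - 772/1189 = -4897*(-1/105) - 772/1189 = 4897/105 - 772/1189 = 5741473/124845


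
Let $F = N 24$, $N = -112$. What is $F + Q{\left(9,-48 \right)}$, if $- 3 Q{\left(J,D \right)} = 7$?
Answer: $- \frac{8071}{3} \approx -2690.3$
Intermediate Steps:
$Q{\left(J,D \right)} = - \frac{7}{3}$ ($Q{\left(J,D \right)} = \left(- \frac{1}{3}\right) 7 = - \frac{7}{3}$)
$F = -2688$ ($F = \left(-112\right) 24 = -2688$)
$F + Q{\left(9,-48 \right)} = -2688 - \frac{7}{3} = - \frac{8071}{3}$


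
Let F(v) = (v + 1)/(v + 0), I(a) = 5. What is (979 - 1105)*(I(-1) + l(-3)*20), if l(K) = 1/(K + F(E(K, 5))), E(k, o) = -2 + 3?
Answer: 1890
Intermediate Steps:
E(k, o) = 1
F(v) = (1 + v)/v
l(K) = 1/(2 + K) (l(K) = 1/(K + (1 + 1)/1) = 1/(K + 1*2) = 1/(K + 2) = 1/(2 + K))
(979 - 1105)*(I(-1) + l(-3)*20) = (979 - 1105)*(5 + 20/(2 - 3)) = -126*(5 + 20/(-1)) = -126*(5 - 1*20) = -126*(5 - 20) = -126*(-15) = 1890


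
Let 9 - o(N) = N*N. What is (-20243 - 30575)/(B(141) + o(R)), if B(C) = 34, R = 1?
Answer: -25409/21 ≈ -1210.0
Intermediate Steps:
o(N) = 9 - N² (o(N) = 9 - N*N = 9 - N²)
(-20243 - 30575)/(B(141) + o(R)) = (-20243 - 30575)/(34 + (9 - 1*1²)) = -50818/(34 + (9 - 1*1)) = -50818/(34 + (9 - 1)) = -50818/(34 + 8) = -50818/42 = -50818*1/42 = -25409/21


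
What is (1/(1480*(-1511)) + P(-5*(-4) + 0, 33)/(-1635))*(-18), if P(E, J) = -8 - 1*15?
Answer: -30859683/121877260 ≈ -0.25320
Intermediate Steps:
P(E, J) = -23 (P(E, J) = -8 - 15 = -23)
(1/(1480*(-1511)) + P(-5*(-4) + 0, 33)/(-1635))*(-18) = (1/(1480*(-1511)) - 23/(-1635))*(-18) = ((1/1480)*(-1/1511) - 23*(-1/1635))*(-18) = (-1/2236280 + 23/1635)*(-18) = (10286561/731263560)*(-18) = -30859683/121877260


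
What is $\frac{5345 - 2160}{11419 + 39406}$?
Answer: $\frac{637}{10165} \approx 0.062666$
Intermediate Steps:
$\frac{5345 - 2160}{11419 + 39406} = \frac{5345 - 2160}{50825} = 3185 \cdot \frac{1}{50825} = \frac{637}{10165}$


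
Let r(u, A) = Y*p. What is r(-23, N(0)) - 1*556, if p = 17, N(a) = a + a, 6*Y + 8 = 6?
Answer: -1685/3 ≈ -561.67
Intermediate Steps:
Y = -⅓ (Y = -4/3 + (⅙)*6 = -4/3 + 1 = -⅓ ≈ -0.33333)
N(a) = 2*a
r(u, A) = -17/3 (r(u, A) = -⅓*17 = -17/3)
r(-23, N(0)) - 1*556 = -17/3 - 1*556 = -17/3 - 556 = -1685/3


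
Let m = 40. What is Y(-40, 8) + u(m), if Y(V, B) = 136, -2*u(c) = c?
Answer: 116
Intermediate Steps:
u(c) = -c/2
Y(-40, 8) + u(m) = 136 - 1/2*40 = 136 - 20 = 116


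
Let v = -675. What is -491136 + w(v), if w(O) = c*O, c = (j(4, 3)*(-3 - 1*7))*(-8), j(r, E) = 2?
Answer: -599136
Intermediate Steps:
c = 160 (c = (2*(-3 - 1*7))*(-8) = (2*(-3 - 7))*(-8) = (2*(-10))*(-8) = -20*(-8) = 160)
w(O) = 160*O
-491136 + w(v) = -491136 + 160*(-675) = -491136 - 108000 = -599136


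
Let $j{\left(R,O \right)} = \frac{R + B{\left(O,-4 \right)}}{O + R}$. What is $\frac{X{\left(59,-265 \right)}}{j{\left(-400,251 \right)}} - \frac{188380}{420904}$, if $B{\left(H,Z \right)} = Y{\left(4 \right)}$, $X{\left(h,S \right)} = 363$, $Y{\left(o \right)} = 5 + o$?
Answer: $\frac{5672944517}{41143366} \approx 137.88$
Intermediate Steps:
$B{\left(H,Z \right)} = 9$ ($B{\left(H,Z \right)} = 5 + 4 = 9$)
$j{\left(R,O \right)} = \frac{9 + R}{O + R}$ ($j{\left(R,O \right)} = \frac{R + 9}{O + R} = \frac{9 + R}{O + R}$)
$\frac{X{\left(59,-265 \right)}}{j{\left(-400,251 \right)}} - \frac{188380}{420904} = \frac{363}{\frac{1}{251 - 400} \left(9 - 400\right)} - \frac{188380}{420904} = \frac{363}{\frac{1}{-149} \left(-391\right)} - \frac{47095}{105226} = \frac{363}{\left(- \frac{1}{149}\right) \left(-391\right)} - \frac{47095}{105226} = \frac{363}{\frac{391}{149}} - \frac{47095}{105226} = 363 \cdot \frac{149}{391} - \frac{47095}{105226} = \frac{54087}{391} - \frac{47095}{105226} = \frac{5672944517}{41143366}$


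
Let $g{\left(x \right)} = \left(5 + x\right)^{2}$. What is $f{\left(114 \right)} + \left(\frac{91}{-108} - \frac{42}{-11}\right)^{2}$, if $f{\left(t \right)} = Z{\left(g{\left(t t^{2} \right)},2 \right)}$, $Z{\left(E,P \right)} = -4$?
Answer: $\frac{6850849}{1411344} \approx 4.8541$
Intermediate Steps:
$f{\left(t \right)} = -4$
$f{\left(114 \right)} + \left(\frac{91}{-108} - \frac{42}{-11}\right)^{2} = -4 + \left(\frac{91}{-108} - \frac{42}{-11}\right)^{2} = -4 + \left(91 \left(- \frac{1}{108}\right) - - \frac{42}{11}\right)^{2} = -4 + \left(- \frac{91}{108} + \frac{42}{11}\right)^{2} = -4 + \left(\frac{3535}{1188}\right)^{2} = -4 + \frac{12496225}{1411344} = \frac{6850849}{1411344}$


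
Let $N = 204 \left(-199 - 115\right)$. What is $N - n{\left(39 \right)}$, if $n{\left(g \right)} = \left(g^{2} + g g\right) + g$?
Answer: $-67137$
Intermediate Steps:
$N = -64056$ ($N = 204 \left(-314\right) = -64056$)
$n{\left(g \right)} = g + 2 g^{2}$ ($n{\left(g \right)} = \left(g^{2} + g^{2}\right) + g = 2 g^{2} + g = g + 2 g^{2}$)
$N - n{\left(39 \right)} = -64056 - 39 \left(1 + 2 \cdot 39\right) = -64056 - 39 \left(1 + 78\right) = -64056 - 39 \cdot 79 = -64056 - 3081 = -67137$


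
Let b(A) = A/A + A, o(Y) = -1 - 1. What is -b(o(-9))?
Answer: 1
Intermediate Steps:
o(Y) = -2
b(A) = 1 + A
-b(o(-9)) = -(1 - 2) = -1*(-1) = 1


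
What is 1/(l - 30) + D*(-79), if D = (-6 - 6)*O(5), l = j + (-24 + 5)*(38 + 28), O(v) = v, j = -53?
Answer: 6337379/1337 ≈ 4740.0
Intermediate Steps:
l = -1307 (l = -53 + (-24 + 5)*(38 + 28) = -53 - 19*66 = -53 - 1254 = -1307)
D = -60 (D = (-6 - 6)*5 = -12*5 = -60)
1/(l - 30) + D*(-79) = 1/(-1307 - 30) - 60*(-79) = 1/(-1337) + 4740 = -1/1337 + 4740 = 6337379/1337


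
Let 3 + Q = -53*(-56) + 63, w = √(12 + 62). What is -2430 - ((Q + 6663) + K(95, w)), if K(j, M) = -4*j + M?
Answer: -11741 - √74 ≈ -11750.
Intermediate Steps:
w = √74 ≈ 8.6023
Q = 3028 (Q = -3 + (-53*(-56) + 63) = -3 + (2968 + 63) = -3 + 3031 = 3028)
K(j, M) = M - 4*j
-2430 - ((Q + 6663) + K(95, w)) = -2430 - ((3028 + 6663) + (√74 - 4*95)) = -2430 - (9691 + (√74 - 380)) = -2430 - (9691 + (-380 + √74)) = -2430 - (9311 + √74) = -2430 + (-9311 - √74) = -11741 - √74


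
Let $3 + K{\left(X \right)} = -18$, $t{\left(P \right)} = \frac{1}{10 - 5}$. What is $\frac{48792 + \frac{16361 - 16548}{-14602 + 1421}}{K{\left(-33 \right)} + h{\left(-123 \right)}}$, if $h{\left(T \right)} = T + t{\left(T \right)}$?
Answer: $- \frac{3215637695}{9477139} \approx -339.3$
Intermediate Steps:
$t{\left(P \right)} = \frac{1}{5}$
$K{\left(X \right)} = -21$ ($K{\left(X \right)} = -3 - 18 = -21$)
$h{\left(T \right)} = \frac{1}{5} + T$ ($h{\left(T \right)} = T + \frac{1}{5} = \frac{1}{5} + T$)
$\frac{48792 + \frac{16361 - 16548}{-14602 + 1421}}{K{\left(-33 \right)} + h{\left(-123 \right)}} = \frac{48792 + \frac{16361 - 16548}{-14602 + 1421}}{-21 + \left(\frac{1}{5} - 123\right)} = \frac{48792 - \frac{187}{-13181}}{-21 - \frac{614}{5}} = \frac{48792 - - \frac{187}{13181}}{- \frac{719}{5}} = \left(48792 + \frac{187}{13181}\right) \left(- \frac{5}{719}\right) = \frac{643127539}{13181} \left(- \frac{5}{719}\right) = - \frac{3215637695}{9477139}$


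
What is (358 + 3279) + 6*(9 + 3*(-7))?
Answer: 3565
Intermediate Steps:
(358 + 3279) + 6*(9 + 3*(-7)) = 3637 + 6*(9 - 21) = 3637 + 6*(-12) = 3637 - 72 = 3565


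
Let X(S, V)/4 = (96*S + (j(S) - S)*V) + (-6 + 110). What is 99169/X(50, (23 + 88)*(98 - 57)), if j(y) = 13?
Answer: -99169/653932 ≈ -0.15165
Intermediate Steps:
X(S, V) = 416 + 384*S + 4*V*(13 - S) (X(S, V) = 4*((96*S + (13 - S)*V) + (-6 + 110)) = 4*((96*S + V*(13 - S)) + 104) = 4*(104 + 96*S + V*(13 - S)) = 416 + 384*S + 4*V*(13 - S))
99169/X(50, (23 + 88)*(98 - 57)) = 99169/(416 + 52*((23 + 88)*(98 - 57)) + 384*50 - 4*50*(23 + 88)*(98 - 57)) = 99169/(416 + 52*(111*41) + 19200 - 4*50*111*41) = 99169/(416 + 52*4551 + 19200 - 4*50*4551) = 99169/(416 + 236652 + 19200 - 910200) = 99169/(-653932) = 99169*(-1/653932) = -99169/653932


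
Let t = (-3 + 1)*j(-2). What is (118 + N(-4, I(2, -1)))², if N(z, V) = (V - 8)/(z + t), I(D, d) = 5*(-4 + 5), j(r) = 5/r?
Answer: 13225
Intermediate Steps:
t = 5 (t = (-3 + 1)*(5/(-2)) = -10*(-1)/2 = -2*(-5/2) = 5)
I(D, d) = 5 (I(D, d) = 5*1 = 5)
N(z, V) = (-8 + V)/(5 + z) (N(z, V) = (V - 8)/(z + 5) = (-8 + V)/(5 + z))
(118 + N(-4, I(2, -1)))² = (118 + (-8 + 5)/(5 - 4))² = (118 - 3/1)² = (118 + 1*(-3))² = (118 - 3)² = 115² = 13225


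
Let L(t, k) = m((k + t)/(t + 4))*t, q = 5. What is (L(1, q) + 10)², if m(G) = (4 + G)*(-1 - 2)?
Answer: 784/25 ≈ 31.360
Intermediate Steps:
m(G) = -12 - 3*G (m(G) = (4 + G)*(-3) = -12 - 3*G)
L(t, k) = t*(-12 - 3*(k + t)/(4 + t)) (L(t, k) = (-12 - 3*(k + t)/(t + 4))*t = (-12 - 3*(k + t)/(4 + t))*t = t*(-12 - 3*(k + t)/(4 + t)))
(L(1, q) + 10)² = (-3*1*(16 + 5 + 5*1)/(4 + 1) + 10)² = (-3*1*(16 + 5 + 5)/5 + 10)² = (-3*1*⅕*26 + 10)² = (-78/5 + 10)² = (-28/5)² = 784/25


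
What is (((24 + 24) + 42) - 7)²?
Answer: 6889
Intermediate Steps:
(((24 + 24) + 42) - 7)² = ((48 + 42) - 7)² = (90 - 7)² = 83² = 6889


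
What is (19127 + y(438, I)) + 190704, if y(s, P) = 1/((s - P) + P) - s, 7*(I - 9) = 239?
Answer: 91714135/438 ≈ 2.0939e+5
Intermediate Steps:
I = 302/7 (I = 9 + (1/7)*239 = 9 + 239/7 = 302/7 ≈ 43.143)
y(s, P) = 1/s - s
(19127 + y(438, I)) + 190704 = (19127 + (1/438 - 1*438)) + 190704 = (19127 + (1/438 - 438)) + 190704 = (19127 - 191843/438) + 190704 = 8185783/438 + 190704 = 91714135/438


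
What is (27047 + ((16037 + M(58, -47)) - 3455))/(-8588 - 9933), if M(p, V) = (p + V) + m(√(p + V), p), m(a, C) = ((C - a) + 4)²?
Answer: -43495/18521 + 124*√11/18521 ≈ -2.3262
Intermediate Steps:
m(a, C) = (4 + C - a)²
M(p, V) = V + p + (4 + p - √(V + p))² (M(p, V) = (p + V) + (4 + p - √(p + V))² = (V + p) + (4 + p - √(V + p))² = V + p + (4 + p - √(V + p))²)
(27047 + ((16037 + M(58, -47)) - 3455))/(-8588 - 9933) = (27047 + ((16037 + (-47 + 58 + (4 + 58 - √(-47 + 58))²)) - 3455))/(-8588 - 9933) = (27047 + ((16037 + (-47 + 58 + (4 + 58 - √11)²)) - 3455))/(-18521) = (27047 + ((16037 + (-47 + 58 + (62 - √11)²)) - 3455))*(-1/18521) = (27047 + ((16037 + (11 + (62 - √11)²)) - 3455))*(-1/18521) = (27047 + ((16048 + (62 - √11)²) - 3455))*(-1/18521) = (27047 + (12593 + (62 - √11)²))*(-1/18521) = (39640 + (62 - √11)²)*(-1/18521) = -39640/18521 - (62 - √11)²/18521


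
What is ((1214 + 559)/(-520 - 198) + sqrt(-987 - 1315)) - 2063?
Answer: -1483007/718 + I*sqrt(2302) ≈ -2065.5 + 47.979*I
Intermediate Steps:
((1214 + 559)/(-520 - 198) + sqrt(-987 - 1315)) - 2063 = (1773/(-718) + sqrt(-2302)) - 2063 = (1773*(-1/718) + I*sqrt(2302)) - 2063 = (-1773/718 + I*sqrt(2302)) - 2063 = -1483007/718 + I*sqrt(2302)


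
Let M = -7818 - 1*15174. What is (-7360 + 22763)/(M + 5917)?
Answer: -15403/17075 ≈ -0.90208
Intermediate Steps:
M = -22992 (M = -7818 - 15174 = -22992)
(-7360 + 22763)/(M + 5917) = (-7360 + 22763)/(-22992 + 5917) = 15403/(-17075) = 15403*(-1/17075) = -15403/17075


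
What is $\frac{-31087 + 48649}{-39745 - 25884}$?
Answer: $- \frac{17562}{65629} \approx -0.2676$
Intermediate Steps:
$\frac{-31087 + 48649}{-39745 - 25884} = \frac{17562}{-65629} = 17562 \left(- \frac{1}{65629}\right) = - \frac{17562}{65629}$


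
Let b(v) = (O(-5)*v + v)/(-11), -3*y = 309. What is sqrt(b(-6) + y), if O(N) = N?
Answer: I*sqrt(12727)/11 ≈ 10.256*I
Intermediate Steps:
y = -103 (y = -1/3*309 = -103)
b(v) = 4*v/11 (b(v) = (-5*v + v)/(-11) = -4*v*(-1/11) = 4*v/11)
sqrt(b(-6) + y) = sqrt((4/11)*(-6) - 103) = sqrt(-24/11 - 103) = sqrt(-1157/11) = I*sqrt(12727)/11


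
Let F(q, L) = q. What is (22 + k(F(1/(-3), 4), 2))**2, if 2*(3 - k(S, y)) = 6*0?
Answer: 625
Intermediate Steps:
k(S, y) = 3 (k(S, y) = 3 - 3*0 = 3 - 1/2*0 = 3 + 0 = 3)
(22 + k(F(1/(-3), 4), 2))**2 = (22 + 3)**2 = 25**2 = 625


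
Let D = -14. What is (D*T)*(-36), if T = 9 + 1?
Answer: 5040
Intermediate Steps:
T = 10
(D*T)*(-36) = -14*10*(-36) = -140*(-36) = 5040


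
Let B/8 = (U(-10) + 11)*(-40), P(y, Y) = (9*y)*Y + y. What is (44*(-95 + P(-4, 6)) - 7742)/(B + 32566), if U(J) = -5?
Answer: -1543/2189 ≈ -0.70489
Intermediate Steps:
P(y, Y) = y + 9*Y*y (P(y, Y) = 9*Y*y + y = y + 9*Y*y)
B = -1920 (B = 8*((-5 + 11)*(-40)) = 8*(6*(-40)) = 8*(-240) = -1920)
(44*(-95 + P(-4, 6)) - 7742)/(B + 32566) = (44*(-95 - 4*(1 + 9*6)) - 7742)/(-1920 + 32566) = (44*(-95 - 4*(1 + 54)) - 7742)/30646 = (44*(-95 - 4*55) - 7742)*(1/30646) = (44*(-95 - 220) - 7742)*(1/30646) = (44*(-315) - 7742)*(1/30646) = (-13860 - 7742)*(1/30646) = -21602*1/30646 = -1543/2189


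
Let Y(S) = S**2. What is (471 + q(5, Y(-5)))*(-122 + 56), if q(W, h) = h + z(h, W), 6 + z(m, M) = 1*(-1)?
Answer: -32274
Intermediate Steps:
z(m, M) = -7 (z(m, M) = -6 + 1*(-1) = -6 - 1 = -7)
q(W, h) = -7 + h (q(W, h) = h - 7 = -7 + h)
(471 + q(5, Y(-5)))*(-122 + 56) = (471 + (-7 + (-5)**2))*(-122 + 56) = (471 + (-7 + 25))*(-66) = (471 + 18)*(-66) = 489*(-66) = -32274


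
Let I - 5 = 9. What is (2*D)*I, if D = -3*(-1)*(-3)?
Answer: -252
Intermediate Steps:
I = 14 (I = 5 + 9 = 14)
D = -9 (D = 3*(-3) = -9)
(2*D)*I = (2*(-9))*14 = -18*14 = -252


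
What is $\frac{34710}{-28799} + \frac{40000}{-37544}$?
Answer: $- \frac{306889030}{135153707} \approx -2.2707$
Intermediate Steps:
$\frac{34710}{-28799} + \frac{40000}{-37544} = 34710 \left(- \frac{1}{28799}\right) + 40000 \left(- \frac{1}{37544}\right) = - \frac{34710}{28799} - \frac{5000}{4693} = - \frac{306889030}{135153707}$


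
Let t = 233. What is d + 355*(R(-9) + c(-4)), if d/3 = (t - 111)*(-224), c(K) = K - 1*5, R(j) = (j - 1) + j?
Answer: -91924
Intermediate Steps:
R(j) = -1 + 2*j (R(j) = (-1 + j) + j = -1 + 2*j)
c(K) = -5 + K (c(K) = K - 5 = -5 + K)
d = -81984 (d = 3*((233 - 111)*(-224)) = 3*(122*(-224)) = 3*(-27328) = -81984)
d + 355*(R(-9) + c(-4)) = -81984 + 355*((-1 + 2*(-9)) + (-5 - 4)) = -81984 + 355*((-1 - 18) - 9) = -81984 + 355*(-19 - 9) = -81984 + 355*(-28) = -81984 - 9940 = -91924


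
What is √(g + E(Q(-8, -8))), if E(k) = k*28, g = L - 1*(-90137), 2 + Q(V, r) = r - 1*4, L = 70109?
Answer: √159854 ≈ 399.82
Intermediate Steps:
Q(V, r) = -6 + r (Q(V, r) = -2 + (r - 1*4) = -2 + (r - 4) = -2 + (-4 + r) = -6 + r)
g = 160246 (g = 70109 - 1*(-90137) = 70109 + 90137 = 160246)
E(k) = 28*k
√(g + E(Q(-8, -8))) = √(160246 + 28*(-6 - 8)) = √(160246 + 28*(-14)) = √(160246 - 392) = √159854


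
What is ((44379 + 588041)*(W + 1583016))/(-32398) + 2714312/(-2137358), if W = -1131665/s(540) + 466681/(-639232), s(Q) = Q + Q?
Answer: -4613310735062704537411283/149392142930777472 ≈ -3.0881e+7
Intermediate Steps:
s(Q) = 2*Q
W = -18097512419/17259264 (W = -1131665/(2*540) + 466681/(-639232) = -1131665/1080 + 466681*(-1/639232) = -1131665*1/1080 - 466681/639232 = -226333/216 - 466681/639232 = -18097512419/17259264 ≈ -1048.6)
((44379 + 588041)*(W + 1583016))/(-32398) + 2714312/(-2137358) = ((44379 + 588041)*(-18097512419/17259264 + 1583016))/(-32398) + 2714312/(-2137358) = (632420*(27303593547805/17259264))*(-1/32398) + 2714312*(-1/2137358) = (4316834657875709525/4314816)*(-1/32398) - 1357156/1068679 = -4316834657875709525/139791408768 - 1357156/1068679 = -4613310735062704537411283/149392142930777472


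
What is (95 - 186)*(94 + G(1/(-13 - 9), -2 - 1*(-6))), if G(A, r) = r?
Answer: -8918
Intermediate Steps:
(95 - 186)*(94 + G(1/(-13 - 9), -2 - 1*(-6))) = (95 - 186)*(94 + (-2 - 1*(-6))) = -91*(94 + (-2 + 6)) = -91*(94 + 4) = -91*98 = -8918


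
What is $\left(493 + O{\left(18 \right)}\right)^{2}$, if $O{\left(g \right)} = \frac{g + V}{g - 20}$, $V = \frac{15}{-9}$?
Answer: $\frac{8462281}{36} \approx 2.3506 \cdot 10^{5}$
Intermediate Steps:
$V = - \frac{5}{3}$ ($V = 15 \left(- \frac{1}{9}\right) = - \frac{5}{3} \approx -1.6667$)
$O{\left(g \right)} = \frac{- \frac{5}{3} + g}{-20 + g}$ ($O{\left(g \right)} = \frac{g - \frac{5}{3}}{g - 20} = \frac{- \frac{5}{3} + g}{-20 + g}$)
$\left(493 + O{\left(18 \right)}\right)^{2} = \left(493 + \frac{- \frac{5}{3} + 18}{-20 + 18}\right)^{2} = \left(493 + \frac{1}{-2} \cdot \frac{49}{3}\right)^{2} = \left(493 - \frac{49}{6}\right)^{2} = \left(\frac{2909}{6}\right)^{2} = \frac{8462281}{36}$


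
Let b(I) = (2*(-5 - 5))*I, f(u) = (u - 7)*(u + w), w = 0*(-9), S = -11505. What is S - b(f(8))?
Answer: -11345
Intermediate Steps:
w = 0
f(u) = u*(-7 + u) (f(u) = (u - 7)*(u + 0) = (-7 + u)*u = u*(-7 + u))
b(I) = -20*I (b(I) = (2*(-10))*I = -20*I)
S - b(f(8)) = -11505 - (-20)*8*(-7 + 8) = -11505 - (-20)*8*1 = -11505 - (-20)*8 = -11505 - 1*(-160) = -11505 + 160 = -11345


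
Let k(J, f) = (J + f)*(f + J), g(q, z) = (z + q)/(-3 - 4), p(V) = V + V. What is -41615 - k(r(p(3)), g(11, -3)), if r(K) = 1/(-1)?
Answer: -2039360/49 ≈ -41620.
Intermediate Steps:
p(V) = 2*V
g(q, z) = -q/7 - z/7 (g(q, z) = (q + z)/(-7) = (q + z)*(-1/7) = -q/7 - z/7)
r(K) = -1
k(J, f) = (J + f)**2 (k(J, f) = (J + f)*(J + f) = (J + f)**2)
-41615 - k(r(p(3)), g(11, -3)) = -41615 - (-1 + (-1/7*11 - 1/7*(-3)))**2 = -41615 - (-1 + (-11/7 + 3/7))**2 = -41615 - (-1 - 8/7)**2 = -41615 - (-15/7)**2 = -41615 - 1*225/49 = -41615 - 225/49 = -2039360/49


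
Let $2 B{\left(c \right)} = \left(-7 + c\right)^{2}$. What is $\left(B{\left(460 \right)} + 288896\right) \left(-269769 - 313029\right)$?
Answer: $-228165708399$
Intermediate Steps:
$B{\left(c \right)} = \frac{\left(-7 + c\right)^{2}}{2}$
$\left(B{\left(460 \right)} + 288896\right) \left(-269769 - 313029\right) = \left(\frac{\left(-7 + 460\right)^{2}}{2} + 288896\right) \left(-269769 - 313029\right) = \left(\frac{453^{2}}{2} + 288896\right) \left(-269769 - 313029\right) = \left(\frac{1}{2} \cdot 205209 + 288896\right) \left(-269769 - 313029\right) = \left(\frac{205209}{2} + 288896\right) \left(-582798\right) = \frac{783001}{2} \left(-582798\right) = -228165708399$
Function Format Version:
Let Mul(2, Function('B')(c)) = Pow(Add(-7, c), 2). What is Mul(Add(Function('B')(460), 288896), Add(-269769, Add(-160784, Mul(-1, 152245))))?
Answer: -228165708399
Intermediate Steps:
Function('B')(c) = Mul(Rational(1, 2), Pow(Add(-7, c), 2))
Mul(Add(Function('B')(460), 288896), Add(-269769, Add(-160784, Mul(-1, 152245)))) = Mul(Add(Mul(Rational(1, 2), Pow(Add(-7, 460), 2)), 288896), Add(-269769, Add(-160784, Mul(-1, 152245)))) = Mul(Add(Mul(Rational(1, 2), Pow(453, 2)), 288896), Add(-269769, Add(-160784, -152245))) = Mul(Add(Mul(Rational(1, 2), 205209), 288896), Add(-269769, -313029)) = Mul(Add(Rational(205209, 2), 288896), -582798) = Mul(Rational(783001, 2), -582798) = -228165708399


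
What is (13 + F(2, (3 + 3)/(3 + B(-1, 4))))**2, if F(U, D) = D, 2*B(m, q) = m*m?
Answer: 10609/49 ≈ 216.51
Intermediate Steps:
B(m, q) = m**2/2 (B(m, q) = (m*m)/2 = m**2/2)
(13 + F(2, (3 + 3)/(3 + B(-1, 4))))**2 = (13 + (3 + 3)/(3 + (1/2)*(-1)**2))**2 = (13 + 6/(3 + (1/2)*1))**2 = (13 + 6/(3 + 1/2))**2 = (13 + 6/(7/2))**2 = (13 + 6*(2/7))**2 = (13 + 12/7)**2 = (103/7)**2 = 10609/49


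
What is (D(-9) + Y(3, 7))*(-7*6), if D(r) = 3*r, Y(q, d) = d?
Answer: 840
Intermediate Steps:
(D(-9) + Y(3, 7))*(-7*6) = (3*(-9) + 7)*(-7*6) = (-27 + 7)*(-42) = -20*(-42) = 840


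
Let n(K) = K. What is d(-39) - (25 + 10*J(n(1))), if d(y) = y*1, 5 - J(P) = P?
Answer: -104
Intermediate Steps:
J(P) = 5 - P
d(y) = y
d(-39) - (25 + 10*J(n(1))) = -39 - (25 + 10*(5 - 1*1)) = -39 - (25 + 10*(5 - 1)) = -39 - (25 + 10*4) = -39 - (25 + 40) = -39 - 1*65 = -39 - 65 = -104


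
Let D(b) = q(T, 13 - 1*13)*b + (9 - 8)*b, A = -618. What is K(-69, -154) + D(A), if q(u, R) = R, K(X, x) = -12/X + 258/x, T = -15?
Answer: -1097137/1771 ≈ -619.50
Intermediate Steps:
D(b) = b (D(b) = (13 - 1*13)*b + (9 - 8)*b = (13 - 13)*b + 1*b = 0*b + b = 0 + b = b)
K(-69, -154) + D(A) = (-12/(-69) + 258/(-154)) - 618 = (-12*(-1/69) + 258*(-1/154)) - 618 = (4/23 - 129/77) - 618 = -2659/1771 - 618 = -1097137/1771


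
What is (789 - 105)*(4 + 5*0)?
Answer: 2736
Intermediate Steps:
(789 - 105)*(4 + 5*0) = 684*(4 + 0) = 684*4 = 2736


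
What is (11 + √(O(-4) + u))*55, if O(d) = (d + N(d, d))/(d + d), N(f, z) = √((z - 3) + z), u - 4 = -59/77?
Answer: 605 + 5*√(354200 - 11858*I*√11)/28 ≈ 711.44 - 5.8911*I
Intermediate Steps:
u = 249/77 (u = 4 - 59/77 = 249/77 ≈ 3.2338)
N(f, z) = √(-3 + 2*z) (N(f, z) = √((-3 + z) + z) = √(-3 + 2*z))
O(d) = (d + √(-3 + 2*d))/(2*d) (O(d) = (d + √(-3 + 2*d))/(d + d) = (d + √(-3 + 2*d))/((2*d)) = (d + √(-3 + 2*d))*(1/(2*d)) = (d + √(-3 + 2*d))/(2*d))
(11 + √(O(-4) + u))*55 = (11 + √((½)*(-4 + √(-3 + 2*(-4)))/(-4) + 249/77))*55 = (11 + √((½)*(-¼)*(-4 + √(-3 - 8)) + 249/77))*55 = (11 + √((½)*(-¼)*(-4 + √(-11)) + 249/77))*55 = (11 + √((½)*(-¼)*(-4 + I*√11) + 249/77))*55 = (11 + √((½ - I*√11/8) + 249/77))*55 = (11 + √(575/154 - I*√11/8))*55 = 605 + 55*√(575/154 - I*√11/8)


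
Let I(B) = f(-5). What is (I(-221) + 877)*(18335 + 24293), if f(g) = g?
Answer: 37171616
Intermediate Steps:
I(B) = -5
(I(-221) + 877)*(18335 + 24293) = (-5 + 877)*(18335 + 24293) = 872*42628 = 37171616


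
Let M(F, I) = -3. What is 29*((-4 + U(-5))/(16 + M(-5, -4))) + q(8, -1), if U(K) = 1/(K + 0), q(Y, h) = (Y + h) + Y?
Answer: 366/65 ≈ 5.6308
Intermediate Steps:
q(Y, h) = h + 2*Y
U(K) = 1/K
29*((-4 + U(-5))/(16 + M(-5, -4))) + q(8, -1) = 29*((-4 + 1/(-5))/(16 - 3)) + (-1 + 2*8) = 29*((-4 - ⅕)/13) + (-1 + 16) = 29*(-21/5*1/13) + 15 = 29*(-21/65) + 15 = -609/65 + 15 = 366/65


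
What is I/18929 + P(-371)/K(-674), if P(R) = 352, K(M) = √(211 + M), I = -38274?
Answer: -38274/18929 - 352*I*√463/463 ≈ -2.022 - 16.359*I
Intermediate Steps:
I/18929 + P(-371)/K(-674) = -38274/18929 + 352/(√(211 - 674)) = -38274*1/18929 + 352/(√(-463)) = -38274/18929 + 352/((I*√463)) = -38274/18929 + 352*(-I*√463/463) = -38274/18929 - 352*I*√463/463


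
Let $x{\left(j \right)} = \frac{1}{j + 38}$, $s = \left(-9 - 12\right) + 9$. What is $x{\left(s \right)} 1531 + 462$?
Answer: $\frac{13543}{26} \approx 520.88$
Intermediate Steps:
$s = -12$ ($s = -21 + 9 = -12$)
$x{\left(j \right)} = \frac{1}{38 + j}$
$x{\left(s \right)} 1531 + 462 = \frac{1}{38 - 12} \cdot 1531 + 462 = \frac{1}{26} \cdot 1531 + 462 = \frac{1531}{26} + 462 = \frac{13543}{26}$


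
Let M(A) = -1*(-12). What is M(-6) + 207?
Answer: 219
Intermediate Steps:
M(A) = 12
M(-6) + 207 = 12 + 207 = 219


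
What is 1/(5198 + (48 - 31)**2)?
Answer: 1/5487 ≈ 0.00018225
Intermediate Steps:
1/(5198 + (48 - 31)**2) = 1/(5198 + 17**2) = 1/(5198 + 289) = 1/5487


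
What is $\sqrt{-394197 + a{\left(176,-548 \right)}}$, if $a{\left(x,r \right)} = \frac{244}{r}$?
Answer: $\frac{5 i \sqrt{295947674}}{137} \approx 627.85 i$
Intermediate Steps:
$\sqrt{-394197 + a{\left(176,-548 \right)}} = \sqrt{-394197 + \frac{244}{-548}} = \sqrt{-394197 + 244 \left(- \frac{1}{548}\right)} = \sqrt{-394197 - \frac{61}{137}} = \sqrt{- \frac{54005050}{137}} = \frac{5 i \sqrt{295947674}}{137}$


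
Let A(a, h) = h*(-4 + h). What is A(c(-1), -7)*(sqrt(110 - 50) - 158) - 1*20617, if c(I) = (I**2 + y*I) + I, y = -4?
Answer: -32783 + 154*sqrt(15) ≈ -32187.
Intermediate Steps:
c(I) = I**2 - 3*I (c(I) = (I**2 - 4*I) + I = I**2 - 3*I)
A(c(-1), -7)*(sqrt(110 - 50) - 158) - 1*20617 = (-7*(-4 - 7))*(sqrt(110 - 50) - 158) - 1*20617 = (-7*(-11))*(sqrt(60) - 158) - 20617 = 77*(2*sqrt(15) - 158) - 20617 = 77*(-158 + 2*sqrt(15)) - 20617 = (-12166 + 154*sqrt(15)) - 20617 = -32783 + 154*sqrt(15)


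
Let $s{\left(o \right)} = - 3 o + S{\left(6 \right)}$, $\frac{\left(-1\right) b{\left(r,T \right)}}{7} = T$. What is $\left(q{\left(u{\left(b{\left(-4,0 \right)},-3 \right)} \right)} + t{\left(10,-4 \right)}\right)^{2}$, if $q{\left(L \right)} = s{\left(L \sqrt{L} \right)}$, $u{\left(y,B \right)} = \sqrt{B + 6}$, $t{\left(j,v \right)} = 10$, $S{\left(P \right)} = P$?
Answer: $\left(16 - 3 \cdot 3^{\frac{3}{4}}\right)^{2} \approx 83.933$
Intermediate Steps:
$b{\left(r,T \right)} = - 7 T$
$u{\left(y,B \right)} = \sqrt{6 + B}$
$s{\left(o \right)} = 6 - 3 o$ ($s{\left(o \right)} = - 3 o + 6 = 6 - 3 o$)
$q{\left(L \right)} = 6 - 3 L^{\frac{3}{2}}$ ($q{\left(L \right)} = 6 - 3 L \sqrt{L} = 6 - 3 L^{\frac{3}{2}}$)
$\left(q{\left(u{\left(b{\left(-4,0 \right)},-3 \right)} \right)} + t{\left(10,-4 \right)}\right)^{2} = \left(\left(6 - 3 \left(\sqrt{6 - 3}\right)^{\frac{3}{2}}\right) + 10\right)^{2} = \left(\left(6 - 3 \left(\sqrt{3}\right)^{\frac{3}{2}}\right) + 10\right)^{2} = \left(\left(6 - 3 \cdot 3^{\frac{3}{4}}\right) + 10\right)^{2} = \left(16 - 3 \cdot 3^{\frac{3}{4}}\right)^{2}$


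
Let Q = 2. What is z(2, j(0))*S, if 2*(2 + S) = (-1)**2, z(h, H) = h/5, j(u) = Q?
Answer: -3/5 ≈ -0.60000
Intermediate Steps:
j(u) = 2
z(h, H) = h/5 (z(h, H) = h*(1/5) = h/5)
S = -3/2 (S = -2 + (1/2)*(-1)**2 = -2 + (1/2)*1 = -2 + 1/2 = -3/2 ≈ -1.5000)
z(2, j(0))*S = ((1/5)*2)*(-3/2) = (2/5)*(-3/2) = -3/5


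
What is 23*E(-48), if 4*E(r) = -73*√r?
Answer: -1679*I*√3 ≈ -2908.1*I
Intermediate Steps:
E(r) = -73*√r/4 (E(r) = (-73*√r)/4 = -73*√r/4)
23*E(-48) = 23*(-73*I*√3) = -1679*I*√3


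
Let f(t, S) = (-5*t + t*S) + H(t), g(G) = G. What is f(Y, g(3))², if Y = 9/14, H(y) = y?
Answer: 81/196 ≈ 0.41327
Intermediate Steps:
Y = 9/14 (Y = 9*(1/14) = 9/14 ≈ 0.64286)
f(t, S) = -4*t + S*t (f(t, S) = (-5*t + t*S) + t = (-5*t + S*t) + t = -4*t + S*t)
f(Y, g(3))² = (9*(-4 + 3)/14)² = ((9/14)*(-1))² = (-9/14)² = 81/196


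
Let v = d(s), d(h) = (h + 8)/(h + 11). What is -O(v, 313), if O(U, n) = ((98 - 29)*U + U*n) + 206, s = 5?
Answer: -4131/8 ≈ -516.38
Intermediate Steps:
d(h) = (8 + h)/(11 + h)
v = 13/16 (v = (8 + 5)/(11 + 5) = 13/16 ≈ 0.81250)
O(U, n) = 206 + 69*U + U*n (O(U, n) = (69*U + U*n) + 206 = 206 + 69*U + U*n)
-O(v, 313) = -(206 + 69*(13/16) + (13/16)*313) = -(206 + 897/16 + 4069/16) = -1*4131/8 = -4131/8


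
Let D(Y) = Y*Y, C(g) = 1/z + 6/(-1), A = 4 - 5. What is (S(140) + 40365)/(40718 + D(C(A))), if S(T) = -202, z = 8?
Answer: 2570432/2608161 ≈ 0.98553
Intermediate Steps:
A = -1
C(g) = -47/8 (C(g) = 1/8 + 6/(-1) = 1*(⅛) + 6*(-1) = ⅛ - 6 = -47/8)
D(Y) = Y²
(S(140) + 40365)/(40718 + D(C(A))) = (-202 + 40365)/(40718 + (-47/8)²) = 40163/(40718 + 2209/64) = 40163/(2608161/64) = 40163*(64/2608161) = 2570432/2608161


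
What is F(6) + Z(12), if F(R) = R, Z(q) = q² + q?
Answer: 162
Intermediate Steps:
Z(q) = q + q²
F(6) + Z(12) = 6 + 12*(1 + 12) = 6 + 12*13 = 6 + 156 = 162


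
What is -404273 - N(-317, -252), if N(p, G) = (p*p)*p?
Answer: 31450740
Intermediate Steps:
N(p, G) = p**3 (N(p, G) = p**2*p = p**3)
-404273 - N(-317, -252) = -404273 - 1*(-317)**3 = -404273 - 1*(-31855013) = -404273 + 31855013 = 31450740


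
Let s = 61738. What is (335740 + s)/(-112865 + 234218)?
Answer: 397478/121353 ≈ 3.2754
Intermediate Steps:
(335740 + s)/(-112865 + 234218) = (335740 + 61738)/(-112865 + 234218) = 397478/121353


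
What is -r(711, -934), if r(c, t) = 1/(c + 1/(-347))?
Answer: -347/246716 ≈ -0.0014065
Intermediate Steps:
r(c, t) = 1/(-1/347 + c) (r(c, t) = 1/(c - 1/347) = 1/(-1/347 + c))
-r(711, -934) = -347/(-1 + 347*711) = -347/(-1 + 246717) = -347/246716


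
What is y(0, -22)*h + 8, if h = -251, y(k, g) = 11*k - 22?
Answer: 5530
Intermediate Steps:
y(k, g) = -22 + 11*k
y(0, -22)*h + 8 = (-22 + 11*0)*(-251) + 8 = (-22 + 0)*(-251) + 8 = -22*(-251) + 8 = 5522 + 8 = 5530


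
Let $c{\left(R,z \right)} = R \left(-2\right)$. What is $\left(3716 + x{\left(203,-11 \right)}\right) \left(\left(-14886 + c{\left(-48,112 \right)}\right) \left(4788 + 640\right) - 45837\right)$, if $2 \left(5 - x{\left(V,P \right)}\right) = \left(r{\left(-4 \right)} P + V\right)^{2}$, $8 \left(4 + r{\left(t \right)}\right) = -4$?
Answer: $\frac{18093984095949}{8} \approx 2.2617 \cdot 10^{12}$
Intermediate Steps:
$c{\left(R,z \right)} = - 2 R$
$r{\left(t \right)} = - \frac{9}{2}$ ($r{\left(t \right)} = -4 + \frac{1}{8} \left(-4\right) = -4 - \frac{1}{2} = - \frac{9}{2}$)
$x{\left(V,P \right)} = 5 - \frac{\left(V - \frac{9 P}{2}\right)^{2}}{2}$ ($x{\left(V,P \right)} = 5 - \frac{\left(- \frac{9 P}{2} + V\right)^{2}}{2} = 5 - \frac{\left(V - \frac{9 P}{2}\right)^{2}}{2}$)
$\left(3716 + x{\left(203,-11 \right)}\right) \left(\left(-14886 + c{\left(-48,112 \right)}\right) \left(4788 + 640\right) - 45837\right) = \left(3716 + \left(5 - \frac{\left(\left(-2\right) 203 + 9 \left(-11\right)\right)^{2}}{8}\right)\right) \left(\left(-14886 - -96\right) \left(4788 + 640\right) - 45837\right) = \left(3716 + \left(5 - \frac{\left(-406 - 99\right)^{2}}{8}\right)\right) \left(\left(-14886 + 96\right) 5428 - 45837\right) = \left(3716 + \left(5 - \frac{\left(-505\right)^{2}}{8}\right)\right) \left(\left(-14790\right) 5428 - 45837\right) = \left(3716 + \left(5 - \frac{255025}{8}\right)\right) \left(-80280120 - 45837\right) = \left(3716 + \left(5 - \frac{255025}{8}\right)\right) \left(-80325957\right) = \left(3716 - \frac{254985}{8}\right) \left(-80325957\right) = \left(- \frac{225257}{8}\right) \left(-80325957\right) = \frac{18093984095949}{8}$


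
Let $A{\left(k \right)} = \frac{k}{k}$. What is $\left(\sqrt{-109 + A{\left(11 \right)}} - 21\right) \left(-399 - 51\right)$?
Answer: $9450 - 2700 i \sqrt{3} \approx 9450.0 - 4676.5 i$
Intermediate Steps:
$A{\left(k \right)} = 1$
$\left(\sqrt{-109 + A{\left(11 \right)}} - 21\right) \left(-399 - 51\right) = \left(\sqrt{-109 + 1} - 21\right) \left(-399 - 51\right) = \left(\sqrt{-108} - 21\right) \left(-450\right) = \left(6 i \sqrt{3} - 21\right) \left(-450\right) = \left(-21 + 6 i \sqrt{3}\right) \left(-450\right) = 9450 - 2700 i \sqrt{3}$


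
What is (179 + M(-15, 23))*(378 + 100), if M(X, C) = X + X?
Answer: 71222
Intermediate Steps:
M(X, C) = 2*X
(179 + M(-15, 23))*(378 + 100) = (179 + 2*(-15))*(378 + 100) = (179 - 30)*478 = 149*478 = 71222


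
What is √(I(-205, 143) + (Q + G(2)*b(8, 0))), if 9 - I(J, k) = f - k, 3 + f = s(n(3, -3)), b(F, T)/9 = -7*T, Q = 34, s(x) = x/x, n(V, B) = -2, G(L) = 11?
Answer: 2*√47 ≈ 13.711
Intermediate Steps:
s(x) = 1
b(F, T) = -63*T (b(F, T) = 9*(-7*T) = -63*T)
f = -2 (f = -3 + 1 = -2)
I(J, k) = 11 + k (I(J, k) = 9 - (-2 - k) = 9 + (2 + k) = 11 + k)
√(I(-205, 143) + (Q + G(2)*b(8, 0))) = √((11 + 143) + (34 + 11*(-63*0))) = √(154 + (34 + 11*0)) = √(154 + (34 + 0)) = √(154 + 34) = √188 = 2*√47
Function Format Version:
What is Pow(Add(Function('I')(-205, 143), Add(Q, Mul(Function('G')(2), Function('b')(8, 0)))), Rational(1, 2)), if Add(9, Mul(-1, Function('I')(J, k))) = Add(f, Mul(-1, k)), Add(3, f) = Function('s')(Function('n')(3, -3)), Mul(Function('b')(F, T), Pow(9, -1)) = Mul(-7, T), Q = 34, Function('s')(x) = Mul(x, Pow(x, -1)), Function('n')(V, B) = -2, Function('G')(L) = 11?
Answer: Mul(2, Pow(47, Rational(1, 2))) ≈ 13.711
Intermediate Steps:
Function('s')(x) = 1
Function('b')(F, T) = Mul(-63, T) (Function('b')(F, T) = Mul(9, Mul(-7, T)) = Mul(-63, T))
f = -2 (f = Add(-3, 1) = -2)
Function('I')(J, k) = Add(11, k) (Function('I')(J, k) = Add(9, Mul(-1, Add(-2, Mul(-1, k)))) = Add(9, Add(2, k)) = Add(11, k))
Pow(Add(Function('I')(-205, 143), Add(Q, Mul(Function('G')(2), Function('b')(8, 0)))), Rational(1, 2)) = Pow(Add(Add(11, 143), Add(34, Mul(11, Mul(-63, 0)))), Rational(1, 2)) = Pow(Add(154, Add(34, Mul(11, 0))), Rational(1, 2)) = Pow(Add(154, Add(34, 0)), Rational(1, 2)) = Pow(Add(154, 34), Rational(1, 2)) = Pow(188, Rational(1, 2)) = Mul(2, Pow(47, Rational(1, 2)))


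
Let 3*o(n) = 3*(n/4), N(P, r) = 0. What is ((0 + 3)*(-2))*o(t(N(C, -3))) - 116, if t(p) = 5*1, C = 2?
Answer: -247/2 ≈ -123.50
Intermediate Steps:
t(p) = 5
o(n) = n/4 (o(n) = (3*(n/4))/3 = (3*n/4)/3 = n/4)
((0 + 3)*(-2))*o(t(N(C, -3))) - 116 = ((0 + 3)*(-2))*((1/4)*5) - 116 = (3*(-2))*(5/4) - 116 = -6*5/4 - 116 = -15/2 - 116 = -247/2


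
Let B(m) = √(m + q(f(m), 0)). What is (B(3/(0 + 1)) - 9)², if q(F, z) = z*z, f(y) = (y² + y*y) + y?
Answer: (9 - √3)² ≈ 52.823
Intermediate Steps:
f(y) = y + 2*y² (f(y) = (y² + y²) + y = 2*y² + y = y + 2*y²)
q(F, z) = z²
B(m) = √m (B(m) = √(m + 0²) = √(m + 0) = √m)
(B(3/(0 + 1)) - 9)² = (√(3/(0 + 1)) - 9)² = (√(3/1) - 9)² = (√(3*1) - 9)² = (√3 - 9)² = (-9 + √3)²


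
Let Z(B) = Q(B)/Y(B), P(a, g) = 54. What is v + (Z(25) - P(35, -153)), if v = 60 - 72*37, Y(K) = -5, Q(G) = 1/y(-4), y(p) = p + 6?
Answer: -26581/10 ≈ -2658.1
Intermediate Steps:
y(p) = 6 + p
Q(G) = 1/2 (Q(G) = 1/(6 - 4) = 1/2)
Z(B) = -1/10 (Z(B) = (1/2)/(-5) = (1/2)*(-1/5) = -1/10)
v = -2604 (v = 60 - 2664 = -2604)
v + (Z(25) - P(35, -153)) = -2604 + (-1/10 - 1*54) = -2604 + (-1/10 - 54) = -2604 - 541/10 = -26581/10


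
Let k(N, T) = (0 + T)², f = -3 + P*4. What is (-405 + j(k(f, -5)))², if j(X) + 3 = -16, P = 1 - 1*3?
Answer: 179776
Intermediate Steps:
P = -2 (P = 1 - 3 = -2)
f = -11 (f = -3 - 2*4 = -3 - 8 = -11)
k(N, T) = T²
j(X) = -19 (j(X) = -3 - 16 = -19)
(-405 + j(k(f, -5)))² = (-405 - 19)² = (-424)² = 179776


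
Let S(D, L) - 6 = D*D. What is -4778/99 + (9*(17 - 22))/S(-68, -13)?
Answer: -4425319/91674 ≈ -48.272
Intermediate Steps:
S(D, L) = 6 + D² (S(D, L) = 6 + D*D = 6 + D²)
-4778/99 + (9*(17 - 22))/S(-68, -13) = -4778/99 + (9*(17 - 22))/(6 + (-68)²) = -4778*1/99 + (9*(-5))/(6 + 4624) = -4778/99 - 45/4630 = -4778/99 - 45*1/4630 = -4778/99 - 9/926 = -4425319/91674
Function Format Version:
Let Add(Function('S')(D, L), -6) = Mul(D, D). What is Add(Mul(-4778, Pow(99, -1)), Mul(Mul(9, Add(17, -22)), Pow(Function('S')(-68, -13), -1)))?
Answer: Rational(-4425319, 91674) ≈ -48.272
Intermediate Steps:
Function('S')(D, L) = Add(6, Pow(D, 2)) (Function('S')(D, L) = Add(6, Mul(D, D)) = Add(6, Pow(D, 2)))
Add(Mul(-4778, Pow(99, -1)), Mul(Mul(9, Add(17, -22)), Pow(Function('S')(-68, -13), -1))) = Add(Mul(-4778, Pow(99, -1)), Mul(Mul(9, Add(17, -22)), Pow(Add(6, Pow(-68, 2)), -1))) = Add(Mul(-4778, Rational(1, 99)), Mul(Mul(9, -5), Pow(Add(6, 4624), -1))) = Add(Rational(-4778, 99), Mul(-45, Pow(4630, -1))) = Add(Rational(-4778, 99), Mul(-45, Rational(1, 4630))) = Add(Rational(-4778, 99), Rational(-9, 926)) = Rational(-4425319, 91674)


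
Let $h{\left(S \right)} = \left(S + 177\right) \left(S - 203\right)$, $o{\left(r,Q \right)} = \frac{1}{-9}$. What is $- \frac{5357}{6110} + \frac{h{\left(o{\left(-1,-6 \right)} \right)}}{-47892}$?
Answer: $- \frac{57691877}{455812110} \approx -0.12657$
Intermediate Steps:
$o{\left(r,Q \right)} = - \frac{1}{9}$
$h{\left(S \right)} = \left(-203 + S\right) \left(177 + S\right)$ ($h{\left(S \right)} = \left(177 + S\right) \left(-203 + S\right) = \left(-203 + S\right) \left(177 + S\right)$)
$- \frac{5357}{6110} + \frac{h{\left(o{\left(-1,-6 \right)} \right)}}{-47892} = - \frac{5357}{6110} + \frac{-35931 + \left(- \frac{1}{9}\right)^{2} - - \frac{26}{9}}{-47892} = \left(-5357\right) \frac{1}{6110} + \left(-35931 + \frac{1}{81} + \frac{26}{9}\right) \left(- \frac{1}{47892}\right) = - \frac{5357}{6110} - - \frac{727544}{969813} = - \frac{5357}{6110} + \frac{727544}{969813} = - \frac{57691877}{455812110}$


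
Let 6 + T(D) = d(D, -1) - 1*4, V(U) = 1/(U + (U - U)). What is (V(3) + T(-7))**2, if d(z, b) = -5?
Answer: 1936/9 ≈ 215.11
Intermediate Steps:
V(U) = 1/U (V(U) = 1/(U + 0) = 1/U)
T(D) = -15 (T(D) = -6 + (-5 - 1*4) = -6 + (-5 - 4) = -6 - 9 = -15)
(V(3) + T(-7))**2 = (1/3 - 15)**2 = (-44/3)**2 = 1936/9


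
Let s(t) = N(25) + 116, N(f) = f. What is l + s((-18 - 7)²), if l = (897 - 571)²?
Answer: 106417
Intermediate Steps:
s(t) = 141 (s(t) = 25 + 116 = 141)
l = 106276 (l = 326² = 106276)
l + s((-18 - 7)²) = 106276 + 141 = 106417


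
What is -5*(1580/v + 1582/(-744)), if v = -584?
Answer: 656065/27156 ≈ 24.159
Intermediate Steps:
-5*(1580/v + 1582/(-744)) = -5*(1580/(-584) + 1582/(-744)) = -5*(1580*(-1/584) + 1582*(-1/744)) = -5*(-395/146 - 791/372) = -5*(-131213/27156) = 656065/27156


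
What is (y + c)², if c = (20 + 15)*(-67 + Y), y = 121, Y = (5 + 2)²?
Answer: 259081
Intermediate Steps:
Y = 49 (Y = 7² = 49)
c = -630 (c = (20 + 15)*(-67 + 49) = 35*(-18) = -630)
(y + c)² = (121 - 630)² = (-509)² = 259081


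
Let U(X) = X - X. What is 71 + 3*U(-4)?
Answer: 71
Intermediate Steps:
U(X) = 0
71 + 3*U(-4) = 71 + 3*0 = 71 + 0 = 71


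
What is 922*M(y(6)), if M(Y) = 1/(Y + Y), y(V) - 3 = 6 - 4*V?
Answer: -461/15 ≈ -30.733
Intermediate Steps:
y(V) = 9 - 4*V (y(V) = 3 + (6 - 4*V) = 9 - 4*V)
M(Y) = 1/(2*Y)
922*M(y(6)) = 922*(1/(2*(9 - 4*6))) = 922*(1/(2*(9 - 24))) = 922*((½)/(-15)) = 922*((½)*(-1/15)) = 922*(-1/30) = -461/15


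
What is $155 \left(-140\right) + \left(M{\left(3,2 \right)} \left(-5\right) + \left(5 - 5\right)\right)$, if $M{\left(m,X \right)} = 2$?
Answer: $-21710$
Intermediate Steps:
$155 \left(-140\right) + \left(M{\left(3,2 \right)} \left(-5\right) + \left(5 - 5\right)\right) = 155 \left(-140\right) + \left(2 \left(-5\right) + \left(5 - 5\right)\right) = -21700 + \left(-10 + 0\right) = -21700 - 10 = -21710$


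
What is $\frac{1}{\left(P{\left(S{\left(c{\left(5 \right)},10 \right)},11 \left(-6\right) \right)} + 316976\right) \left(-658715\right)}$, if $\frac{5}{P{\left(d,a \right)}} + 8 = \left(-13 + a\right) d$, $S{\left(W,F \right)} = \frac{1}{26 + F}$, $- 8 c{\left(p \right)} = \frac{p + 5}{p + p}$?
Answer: $- \frac{367}{76628323854580} \approx -4.7893 \cdot 10^{-12}$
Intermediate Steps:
$c{\left(p \right)} = - \frac{5 + p}{16 p}$ ($c{\left(p \right)} = - \frac{\left(p + 5\right) \frac{1}{p + p}}{8} = - \frac{\left(5 + p\right) \frac{1}{2 p}}{8} = - \frac{\frac{1}{2} \frac{1}{p} \left(5 + p\right)}{8} = - \frac{5 + p}{16 p}$)
$P{\left(d,a \right)} = \frac{5}{-8 + d \left(-13 + a\right)}$ ($P{\left(d,a \right)} = \frac{5}{-8 + \left(-13 + a\right) d} = \frac{5}{-8 + d \left(-13 + a\right)}$)
$\frac{1}{\left(P{\left(S{\left(c{\left(5 \right)},10 \right)},11 \left(-6\right) \right)} + 316976\right) \left(-658715\right)} = \frac{1}{\left(\frac{5}{-8 - \frac{13}{26 + 10} + \frac{11 \left(-6\right)}{26 + 10}} + 316976\right) \left(-658715\right)} = \frac{1}{\frac{5}{-8 - \frac{13}{36} - \frac{66}{36}} + 316976} \left(- \frac{1}{658715}\right) = \frac{1}{\frac{5}{-8 - \frac{13}{36} - \frac{11}{6}} + 316976} \left(- \frac{1}{658715}\right) = \frac{1}{\frac{5}{- \frac{367}{36}} + 316976} \left(- \frac{1}{658715}\right) = \frac{1}{5 \left(- \frac{36}{367}\right) + 316976} \left(- \frac{1}{658715}\right) = \frac{1}{- \frac{180}{367} + 316976} \left(- \frac{1}{658715}\right) = \frac{1}{\frac{116330012}{367}} \left(- \frac{1}{658715}\right) = \frac{367}{116330012} \left(- \frac{1}{658715}\right) = - \frac{367}{76628323854580}$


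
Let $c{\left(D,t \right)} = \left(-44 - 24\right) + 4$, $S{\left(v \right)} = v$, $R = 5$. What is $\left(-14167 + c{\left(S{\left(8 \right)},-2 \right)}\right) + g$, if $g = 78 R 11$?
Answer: $-9941$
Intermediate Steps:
$c{\left(D,t \right)} = -64$ ($c{\left(D,t \right)} = -68 + 4 = -64$)
$g = 4290$ ($g = 78 \cdot 5 \cdot 11 = 390 \cdot 11 = 4290$)
$\left(-14167 + c{\left(S{\left(8 \right)},-2 \right)}\right) + g = \left(-14167 - 64\right) + 4290 = -14231 + 4290 = -9941$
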